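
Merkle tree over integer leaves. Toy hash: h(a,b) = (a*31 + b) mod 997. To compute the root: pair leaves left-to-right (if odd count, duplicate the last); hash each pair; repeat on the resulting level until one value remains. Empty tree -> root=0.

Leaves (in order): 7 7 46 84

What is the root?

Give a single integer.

L0: [7, 7, 46, 84]
L1: h(7,7)=(7*31+7)%997=224 h(46,84)=(46*31+84)%997=513 -> [224, 513]
L2: h(224,513)=(224*31+513)%997=478 -> [478]

Answer: 478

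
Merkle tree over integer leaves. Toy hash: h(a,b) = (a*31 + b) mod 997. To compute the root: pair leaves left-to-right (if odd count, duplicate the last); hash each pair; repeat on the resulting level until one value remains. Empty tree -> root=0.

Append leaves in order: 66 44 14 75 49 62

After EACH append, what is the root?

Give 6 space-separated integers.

After append 66 (leaves=[66]):
  L0: [66]
  root=66
After append 44 (leaves=[66, 44]):
  L0: [66, 44]
  L1: h(66,44)=(66*31+44)%997=96 -> [96]
  root=96
After append 14 (leaves=[66, 44, 14]):
  L0: [66, 44, 14]
  L1: h(66,44)=(66*31+44)%997=96 h(14,14)=(14*31+14)%997=448 -> [96, 448]
  L2: h(96,448)=(96*31+448)%997=433 -> [433]
  root=433
After append 75 (leaves=[66, 44, 14, 75]):
  L0: [66, 44, 14, 75]
  L1: h(66,44)=(66*31+44)%997=96 h(14,75)=(14*31+75)%997=509 -> [96, 509]
  L2: h(96,509)=(96*31+509)%997=494 -> [494]
  root=494
After append 49 (leaves=[66, 44, 14, 75, 49]):
  L0: [66, 44, 14, 75, 49]
  L1: h(66,44)=(66*31+44)%997=96 h(14,75)=(14*31+75)%997=509 h(49,49)=(49*31+49)%997=571 -> [96, 509, 571]
  L2: h(96,509)=(96*31+509)%997=494 h(571,571)=(571*31+571)%997=326 -> [494, 326]
  L3: h(494,326)=(494*31+326)%997=685 -> [685]
  root=685
After append 62 (leaves=[66, 44, 14, 75, 49, 62]):
  L0: [66, 44, 14, 75, 49, 62]
  L1: h(66,44)=(66*31+44)%997=96 h(14,75)=(14*31+75)%997=509 h(49,62)=(49*31+62)%997=584 -> [96, 509, 584]
  L2: h(96,509)=(96*31+509)%997=494 h(584,584)=(584*31+584)%997=742 -> [494, 742]
  L3: h(494,742)=(494*31+742)%997=104 -> [104]
  root=104

Answer: 66 96 433 494 685 104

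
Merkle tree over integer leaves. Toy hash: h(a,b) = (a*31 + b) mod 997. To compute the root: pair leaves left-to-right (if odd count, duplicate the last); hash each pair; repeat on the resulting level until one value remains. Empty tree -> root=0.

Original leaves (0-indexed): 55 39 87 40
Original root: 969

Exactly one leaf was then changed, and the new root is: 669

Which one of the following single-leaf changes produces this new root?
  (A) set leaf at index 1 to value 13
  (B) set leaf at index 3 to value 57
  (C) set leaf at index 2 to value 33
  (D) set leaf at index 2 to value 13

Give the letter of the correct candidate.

Original leaves: [55, 39, 87, 40]
Target new root: 669
Try each candidate change and compute the resulting root:
Candidate A: set leaf[1] = 13 -> leaves = [55, 13, 87, 40]
  L0: [55, 13, 87, 40]
  L1: h(55,13)=(55*31+13)%997=721 h(87,40)=(87*31+40)%997=743 -> [721, 743]
  L2: h(721,743)=(721*31+743)%997=163 -> [163]
  root = 163 != target 669
Candidate B: set leaf[3] = 57 -> leaves = [55, 39, 87, 57]
  L0: [55, 39, 87, 57]
  L1: h(55,39)=(55*31+39)%997=747 h(87,57)=(87*31+57)%997=760 -> [747, 760]
  L2: h(747,760)=(747*31+760)%997=986 -> [986]
  root = 986 != target 669
Candidate C: set leaf[2] = 33 -> leaves = [55, 39, 33, 40]
  L0: [55, 39, 33, 40]
  L1: h(55,39)=(55*31+39)%997=747 h(33,40)=(33*31+40)%997=66 -> [747, 66]
  L2: h(747,66)=(747*31+66)%997=292 -> [292]
  root = 292 != target 669
Candidate D: set leaf[2] = 13 -> leaves = [55, 39, 13, 40]
  L0: [55, 39, 13, 40]
  L1: h(55,39)=(55*31+39)%997=747 h(13,40)=(13*31+40)%997=443 -> [747, 443]
  L2: h(747,443)=(747*31+443)%997=669 -> [669]
  root = 669 == target 669  ** MATCH **
Candidate D produces the target root.

Answer: D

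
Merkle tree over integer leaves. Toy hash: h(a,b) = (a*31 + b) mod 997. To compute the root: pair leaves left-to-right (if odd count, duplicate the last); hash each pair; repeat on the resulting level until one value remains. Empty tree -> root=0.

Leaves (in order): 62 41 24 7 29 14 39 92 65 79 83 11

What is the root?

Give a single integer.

Answer: 502

Derivation:
L0: [62, 41, 24, 7, 29, 14, 39, 92, 65, 79, 83, 11]
L1: h(62,41)=(62*31+41)%997=966 h(24,7)=(24*31+7)%997=751 h(29,14)=(29*31+14)%997=913 h(39,92)=(39*31+92)%997=304 h(65,79)=(65*31+79)%997=100 h(83,11)=(83*31+11)%997=590 -> [966, 751, 913, 304, 100, 590]
L2: h(966,751)=(966*31+751)%997=787 h(913,304)=(913*31+304)%997=691 h(100,590)=(100*31+590)%997=699 -> [787, 691, 699]
L3: h(787,691)=(787*31+691)%997=163 h(699,699)=(699*31+699)%997=434 -> [163, 434]
L4: h(163,434)=(163*31+434)%997=502 -> [502]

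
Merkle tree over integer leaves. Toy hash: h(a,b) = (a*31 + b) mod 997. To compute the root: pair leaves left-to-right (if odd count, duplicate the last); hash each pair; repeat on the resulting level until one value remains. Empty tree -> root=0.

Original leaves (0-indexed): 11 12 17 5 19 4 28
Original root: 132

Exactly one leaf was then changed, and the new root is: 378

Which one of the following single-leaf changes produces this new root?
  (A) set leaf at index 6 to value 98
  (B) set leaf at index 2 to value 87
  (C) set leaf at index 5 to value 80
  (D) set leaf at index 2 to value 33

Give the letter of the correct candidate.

Answer: A

Derivation:
Original leaves: [11, 12, 17, 5, 19, 4, 28]
Target new root: 378
Try each candidate change and compute the resulting root:
Candidate A: set leaf[6] = 98 -> leaves = [11, 12, 17, 5, 19, 4, 98]
  L0: [11, 12, 17, 5, 19, 4, 98]
  L1: h(11,12)=(11*31+12)%997=353 h(17,5)=(17*31+5)%997=532 h(19,4)=(19*31+4)%997=593 h(98,98)=(98*31+98)%997=145 -> [353, 532, 593, 145]
  L2: h(353,532)=(353*31+532)%997=508 h(593,145)=(593*31+145)%997=582 -> [508, 582]
  L3: h(508,582)=(508*31+582)%997=378 -> [378]
  root = 378 == target 378  ** MATCH **
Candidate B: set leaf[2] = 87 -> leaves = [11, 12, 87, 5, 19, 4, 28]
  L0: [11, 12, 87, 5, 19, 4, 28]
  L1: h(11,12)=(11*31+12)%997=353 h(87,5)=(87*31+5)%997=708 h(19,4)=(19*31+4)%997=593 h(28,28)=(28*31+28)%997=896 -> [353, 708, 593, 896]
  L2: h(353,708)=(353*31+708)%997=684 h(593,896)=(593*31+896)%997=336 -> [684, 336]
  L3: h(684,336)=(684*31+336)%997=603 -> [603]
  root = 603 != target 378
Candidate C: set leaf[5] = 80 -> leaves = [11, 12, 17, 5, 19, 80, 28]
  L0: [11, 12, 17, 5, 19, 80, 28]
  L1: h(11,12)=(11*31+12)%997=353 h(17,5)=(17*31+5)%997=532 h(19,80)=(19*31+80)%997=669 h(28,28)=(28*31+28)%997=896 -> [353, 532, 669, 896]
  L2: h(353,532)=(353*31+532)%997=508 h(669,896)=(669*31+896)%997=698 -> [508, 698]
  L3: h(508,698)=(508*31+698)%997=494 -> [494]
  root = 494 != target 378
Candidate D: set leaf[2] = 33 -> leaves = [11, 12, 33, 5, 19, 4, 28]
  L0: [11, 12, 33, 5, 19, 4, 28]
  L1: h(11,12)=(11*31+12)%997=353 h(33,5)=(33*31+5)%997=31 h(19,4)=(19*31+4)%997=593 h(28,28)=(28*31+28)%997=896 -> [353, 31, 593, 896]
  L2: h(353,31)=(353*31+31)%997=7 h(593,896)=(593*31+896)%997=336 -> [7, 336]
  L3: h(7,336)=(7*31+336)%997=553 -> [553]
  root = 553 != target 378
Candidate A produces the target root.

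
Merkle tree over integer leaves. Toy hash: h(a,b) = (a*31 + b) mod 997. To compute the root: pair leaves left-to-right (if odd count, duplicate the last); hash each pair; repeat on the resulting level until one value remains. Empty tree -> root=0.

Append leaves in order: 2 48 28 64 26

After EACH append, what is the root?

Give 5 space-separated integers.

After append 2 (leaves=[2]):
  L0: [2]
  root=2
After append 48 (leaves=[2, 48]):
  L0: [2, 48]
  L1: h(2,48)=(2*31+48)%997=110 -> [110]
  root=110
After append 28 (leaves=[2, 48, 28]):
  L0: [2, 48, 28]
  L1: h(2,48)=(2*31+48)%997=110 h(28,28)=(28*31+28)%997=896 -> [110, 896]
  L2: h(110,896)=(110*31+896)%997=318 -> [318]
  root=318
After append 64 (leaves=[2, 48, 28, 64]):
  L0: [2, 48, 28, 64]
  L1: h(2,48)=(2*31+48)%997=110 h(28,64)=(28*31+64)%997=932 -> [110, 932]
  L2: h(110,932)=(110*31+932)%997=354 -> [354]
  root=354
After append 26 (leaves=[2, 48, 28, 64, 26]):
  L0: [2, 48, 28, 64, 26]
  L1: h(2,48)=(2*31+48)%997=110 h(28,64)=(28*31+64)%997=932 h(26,26)=(26*31+26)%997=832 -> [110, 932, 832]
  L2: h(110,932)=(110*31+932)%997=354 h(832,832)=(832*31+832)%997=702 -> [354, 702]
  L3: h(354,702)=(354*31+702)%997=709 -> [709]
  root=709

Answer: 2 110 318 354 709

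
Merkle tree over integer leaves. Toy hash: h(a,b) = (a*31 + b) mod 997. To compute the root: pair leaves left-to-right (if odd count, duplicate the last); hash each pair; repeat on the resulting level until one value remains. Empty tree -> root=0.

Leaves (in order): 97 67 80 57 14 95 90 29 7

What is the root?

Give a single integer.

L0: [97, 67, 80, 57, 14, 95, 90, 29, 7]
L1: h(97,67)=(97*31+67)%997=83 h(80,57)=(80*31+57)%997=543 h(14,95)=(14*31+95)%997=529 h(90,29)=(90*31+29)%997=825 h(7,7)=(7*31+7)%997=224 -> [83, 543, 529, 825, 224]
L2: h(83,543)=(83*31+543)%997=125 h(529,825)=(529*31+825)%997=275 h(224,224)=(224*31+224)%997=189 -> [125, 275, 189]
L3: h(125,275)=(125*31+275)%997=162 h(189,189)=(189*31+189)%997=66 -> [162, 66]
L4: h(162,66)=(162*31+66)%997=103 -> [103]

Answer: 103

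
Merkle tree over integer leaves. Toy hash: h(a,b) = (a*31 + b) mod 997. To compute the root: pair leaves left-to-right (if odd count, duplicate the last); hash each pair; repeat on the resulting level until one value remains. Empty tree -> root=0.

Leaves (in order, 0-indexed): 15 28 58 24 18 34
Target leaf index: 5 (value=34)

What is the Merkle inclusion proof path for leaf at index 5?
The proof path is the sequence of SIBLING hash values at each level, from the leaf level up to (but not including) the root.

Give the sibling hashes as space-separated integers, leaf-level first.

Answer: 18 592 156

Derivation:
L0 (leaves): [15, 28, 58, 24, 18, 34], target index=5
L1: h(15,28)=(15*31+28)%997=493 [pair 0] h(58,24)=(58*31+24)%997=825 [pair 1] h(18,34)=(18*31+34)%997=592 [pair 2] -> [493, 825, 592]
  Sibling for proof at L0: 18
L2: h(493,825)=(493*31+825)%997=156 [pair 0] h(592,592)=(592*31+592)%997=1 [pair 1] -> [156, 1]
  Sibling for proof at L1: 592
L3: h(156,1)=(156*31+1)%997=849 [pair 0] -> [849]
  Sibling for proof at L2: 156
Root: 849
Proof path (sibling hashes from leaf to root): [18, 592, 156]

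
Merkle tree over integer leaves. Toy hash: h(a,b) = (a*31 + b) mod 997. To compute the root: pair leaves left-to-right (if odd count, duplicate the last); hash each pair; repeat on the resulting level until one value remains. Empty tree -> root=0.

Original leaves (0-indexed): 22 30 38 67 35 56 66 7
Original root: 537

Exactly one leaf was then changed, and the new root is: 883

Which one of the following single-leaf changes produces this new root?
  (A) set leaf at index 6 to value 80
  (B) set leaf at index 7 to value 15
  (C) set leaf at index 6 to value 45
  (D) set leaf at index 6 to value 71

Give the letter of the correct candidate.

Answer: C

Derivation:
Original leaves: [22, 30, 38, 67, 35, 56, 66, 7]
Target new root: 883
Try each candidate change and compute the resulting root:
Candidate A: set leaf[6] = 80 -> leaves = [22, 30, 38, 67, 35, 56, 80, 7]
  L0: [22, 30, 38, 67, 35, 56, 80, 7]
  L1: h(22,30)=(22*31+30)%997=712 h(38,67)=(38*31+67)%997=248 h(35,56)=(35*31+56)%997=144 h(80,7)=(80*31+7)%997=493 -> [712, 248, 144, 493]
  L2: h(712,248)=(712*31+248)%997=386 h(144,493)=(144*31+493)%997=969 -> [386, 969]
  L3: h(386,969)=(386*31+969)%997=971 -> [971]
  root = 971 != target 883
Candidate B: set leaf[7] = 15 -> leaves = [22, 30, 38, 67, 35, 56, 66, 15]
  L0: [22, 30, 38, 67, 35, 56, 66, 15]
  L1: h(22,30)=(22*31+30)%997=712 h(38,67)=(38*31+67)%997=248 h(35,56)=(35*31+56)%997=144 h(66,15)=(66*31+15)%997=67 -> [712, 248, 144, 67]
  L2: h(712,248)=(712*31+248)%997=386 h(144,67)=(144*31+67)%997=543 -> [386, 543]
  L3: h(386,543)=(386*31+543)%997=545 -> [545]
  root = 545 != target 883
Candidate C: set leaf[6] = 45 -> leaves = [22, 30, 38, 67, 35, 56, 45, 7]
  L0: [22, 30, 38, 67, 35, 56, 45, 7]
  L1: h(22,30)=(22*31+30)%997=712 h(38,67)=(38*31+67)%997=248 h(35,56)=(35*31+56)%997=144 h(45,7)=(45*31+7)%997=405 -> [712, 248, 144, 405]
  L2: h(712,248)=(712*31+248)%997=386 h(144,405)=(144*31+405)%997=881 -> [386, 881]
  L3: h(386,881)=(386*31+881)%997=883 -> [883]
  root = 883 == target 883  ** MATCH **
Candidate D: set leaf[6] = 71 -> leaves = [22, 30, 38, 67, 35, 56, 71, 7]
  L0: [22, 30, 38, 67, 35, 56, 71, 7]
  L1: h(22,30)=(22*31+30)%997=712 h(38,67)=(38*31+67)%997=248 h(35,56)=(35*31+56)%997=144 h(71,7)=(71*31+7)%997=214 -> [712, 248, 144, 214]
  L2: h(712,248)=(712*31+248)%997=386 h(144,214)=(144*31+214)%997=690 -> [386, 690]
  L3: h(386,690)=(386*31+690)%997=692 -> [692]
  root = 692 != target 883
Candidate C produces the target root.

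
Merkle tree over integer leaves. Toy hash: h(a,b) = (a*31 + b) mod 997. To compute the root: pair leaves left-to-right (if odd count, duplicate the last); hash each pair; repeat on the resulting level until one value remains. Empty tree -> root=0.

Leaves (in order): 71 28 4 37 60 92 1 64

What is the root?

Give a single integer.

Answer: 309

Derivation:
L0: [71, 28, 4, 37, 60, 92, 1, 64]
L1: h(71,28)=(71*31+28)%997=235 h(4,37)=(4*31+37)%997=161 h(60,92)=(60*31+92)%997=955 h(1,64)=(1*31+64)%997=95 -> [235, 161, 955, 95]
L2: h(235,161)=(235*31+161)%997=467 h(955,95)=(955*31+95)%997=787 -> [467, 787]
L3: h(467,787)=(467*31+787)%997=309 -> [309]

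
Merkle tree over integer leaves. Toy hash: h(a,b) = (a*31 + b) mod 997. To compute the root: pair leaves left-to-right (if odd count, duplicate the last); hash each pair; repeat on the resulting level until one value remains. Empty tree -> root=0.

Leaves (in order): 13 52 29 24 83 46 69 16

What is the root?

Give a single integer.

Answer: 862

Derivation:
L0: [13, 52, 29, 24, 83, 46, 69, 16]
L1: h(13,52)=(13*31+52)%997=455 h(29,24)=(29*31+24)%997=923 h(83,46)=(83*31+46)%997=625 h(69,16)=(69*31+16)%997=161 -> [455, 923, 625, 161]
L2: h(455,923)=(455*31+923)%997=73 h(625,161)=(625*31+161)%997=593 -> [73, 593]
L3: h(73,593)=(73*31+593)%997=862 -> [862]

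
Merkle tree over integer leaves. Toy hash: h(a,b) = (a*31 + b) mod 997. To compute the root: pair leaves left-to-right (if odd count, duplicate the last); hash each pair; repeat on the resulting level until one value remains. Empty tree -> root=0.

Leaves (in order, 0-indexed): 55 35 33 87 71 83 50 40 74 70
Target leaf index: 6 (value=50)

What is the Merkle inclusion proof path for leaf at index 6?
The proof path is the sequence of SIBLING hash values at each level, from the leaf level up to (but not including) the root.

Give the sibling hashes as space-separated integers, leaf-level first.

Answer: 40 290 215 20

Derivation:
L0 (leaves): [55, 35, 33, 87, 71, 83, 50, 40, 74, 70], target index=6
L1: h(55,35)=(55*31+35)%997=743 [pair 0] h(33,87)=(33*31+87)%997=113 [pair 1] h(71,83)=(71*31+83)%997=290 [pair 2] h(50,40)=(50*31+40)%997=593 [pair 3] h(74,70)=(74*31+70)%997=370 [pair 4] -> [743, 113, 290, 593, 370]
  Sibling for proof at L0: 40
L2: h(743,113)=(743*31+113)%997=215 [pair 0] h(290,593)=(290*31+593)%997=610 [pair 1] h(370,370)=(370*31+370)%997=873 [pair 2] -> [215, 610, 873]
  Sibling for proof at L1: 290
L3: h(215,610)=(215*31+610)%997=296 [pair 0] h(873,873)=(873*31+873)%997=20 [pair 1] -> [296, 20]
  Sibling for proof at L2: 215
L4: h(296,20)=(296*31+20)%997=223 [pair 0] -> [223]
  Sibling for proof at L3: 20
Root: 223
Proof path (sibling hashes from leaf to root): [40, 290, 215, 20]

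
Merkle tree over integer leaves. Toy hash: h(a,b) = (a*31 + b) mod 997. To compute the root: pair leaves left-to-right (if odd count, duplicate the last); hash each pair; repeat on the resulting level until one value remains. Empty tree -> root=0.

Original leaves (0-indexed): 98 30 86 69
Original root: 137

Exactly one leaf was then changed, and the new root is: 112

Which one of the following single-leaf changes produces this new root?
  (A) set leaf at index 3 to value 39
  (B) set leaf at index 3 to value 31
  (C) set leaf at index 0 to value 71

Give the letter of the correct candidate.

Original leaves: [98, 30, 86, 69]
Target new root: 112
Try each candidate change and compute the resulting root:
Candidate A: set leaf[3] = 39 -> leaves = [98, 30, 86, 39]
  L0: [98, 30, 86, 39]
  L1: h(98,30)=(98*31+30)%997=77 h(86,39)=(86*31+39)%997=711 -> [77, 711]
  L2: h(77,711)=(77*31+711)%997=107 -> [107]
  root = 107 != target 112
Candidate B: set leaf[3] = 31 -> leaves = [98, 30, 86, 31]
  L0: [98, 30, 86, 31]
  L1: h(98,30)=(98*31+30)%997=77 h(86,31)=(86*31+31)%997=703 -> [77, 703]
  L2: h(77,703)=(77*31+703)%997=99 -> [99]
  root = 99 != target 112
Candidate C: set leaf[0] = 71 -> leaves = [71, 30, 86, 69]
  L0: [71, 30, 86, 69]
  L1: h(71,30)=(71*31+30)%997=237 h(86,69)=(86*31+69)%997=741 -> [237, 741]
  L2: h(237,741)=(237*31+741)%997=112 -> [112]
  root = 112 == target 112  ** MATCH **
Candidate C produces the target root.

Answer: C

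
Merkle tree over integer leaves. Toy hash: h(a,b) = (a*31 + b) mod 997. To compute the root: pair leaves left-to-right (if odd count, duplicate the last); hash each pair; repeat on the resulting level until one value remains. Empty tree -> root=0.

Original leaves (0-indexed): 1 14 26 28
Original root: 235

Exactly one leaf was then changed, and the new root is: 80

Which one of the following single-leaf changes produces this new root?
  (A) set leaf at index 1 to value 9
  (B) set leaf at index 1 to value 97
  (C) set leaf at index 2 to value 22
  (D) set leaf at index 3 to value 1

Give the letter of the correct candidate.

Original leaves: [1, 14, 26, 28]
Target new root: 80
Try each candidate change and compute the resulting root:
Candidate A: set leaf[1] = 9 -> leaves = [1, 9, 26, 28]
  L0: [1, 9, 26, 28]
  L1: h(1,9)=(1*31+9)%997=40 h(26,28)=(26*31+28)%997=834 -> [40, 834]
  L2: h(40,834)=(40*31+834)%997=80 -> [80]
  root = 80 == target 80  ** MATCH **
Candidate B: set leaf[1] = 97 -> leaves = [1, 97, 26, 28]
  L0: [1, 97, 26, 28]
  L1: h(1,97)=(1*31+97)%997=128 h(26,28)=(26*31+28)%997=834 -> [128, 834]
  L2: h(128,834)=(128*31+834)%997=814 -> [814]
  root = 814 != target 80
Candidate C: set leaf[2] = 22 -> leaves = [1, 14, 22, 28]
  L0: [1, 14, 22, 28]
  L1: h(1,14)=(1*31+14)%997=45 h(22,28)=(22*31+28)%997=710 -> [45, 710]
  L2: h(45,710)=(45*31+710)%997=111 -> [111]
  root = 111 != target 80
Candidate D: set leaf[3] = 1 -> leaves = [1, 14, 26, 1]
  L0: [1, 14, 26, 1]
  L1: h(1,14)=(1*31+14)%997=45 h(26,1)=(26*31+1)%997=807 -> [45, 807]
  L2: h(45,807)=(45*31+807)%997=208 -> [208]
  root = 208 != target 80
Candidate A produces the target root.

Answer: A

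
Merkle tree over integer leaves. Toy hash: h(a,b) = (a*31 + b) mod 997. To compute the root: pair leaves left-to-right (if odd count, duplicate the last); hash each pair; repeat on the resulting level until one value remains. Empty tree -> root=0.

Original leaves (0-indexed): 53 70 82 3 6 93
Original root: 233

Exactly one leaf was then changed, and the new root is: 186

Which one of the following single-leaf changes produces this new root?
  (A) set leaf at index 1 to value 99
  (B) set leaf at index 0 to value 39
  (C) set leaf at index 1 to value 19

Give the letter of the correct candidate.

Answer: A

Derivation:
Original leaves: [53, 70, 82, 3, 6, 93]
Target new root: 186
Try each candidate change and compute the resulting root:
Candidate A: set leaf[1] = 99 -> leaves = [53, 99, 82, 3, 6, 93]
  L0: [53, 99, 82, 3, 6, 93]
  L1: h(53,99)=(53*31+99)%997=745 h(82,3)=(82*31+3)%997=551 h(6,93)=(6*31+93)%997=279 -> [745, 551, 279]
  L2: h(745,551)=(745*31+551)%997=715 h(279,279)=(279*31+279)%997=952 -> [715, 952]
  L3: h(715,952)=(715*31+952)%997=186 -> [186]
  root = 186 == target 186  ** MATCH **
Candidate B: set leaf[0] = 39 -> leaves = [39, 70, 82, 3, 6, 93]
  L0: [39, 70, 82, 3, 6, 93]
  L1: h(39,70)=(39*31+70)%997=282 h(82,3)=(82*31+3)%997=551 h(6,93)=(6*31+93)%997=279 -> [282, 551, 279]
  L2: h(282,551)=(282*31+551)%997=320 h(279,279)=(279*31+279)%997=952 -> [320, 952]
  L3: h(320,952)=(320*31+952)%997=902 -> [902]
  root = 902 != target 186
Candidate C: set leaf[1] = 19 -> leaves = [53, 19, 82, 3, 6, 93]
  L0: [53, 19, 82, 3, 6, 93]
  L1: h(53,19)=(53*31+19)%997=665 h(82,3)=(82*31+3)%997=551 h(6,93)=(6*31+93)%997=279 -> [665, 551, 279]
  L2: h(665,551)=(665*31+551)%997=229 h(279,279)=(279*31+279)%997=952 -> [229, 952]
  L3: h(229,952)=(229*31+952)%997=75 -> [75]
  root = 75 != target 186
Candidate A produces the target root.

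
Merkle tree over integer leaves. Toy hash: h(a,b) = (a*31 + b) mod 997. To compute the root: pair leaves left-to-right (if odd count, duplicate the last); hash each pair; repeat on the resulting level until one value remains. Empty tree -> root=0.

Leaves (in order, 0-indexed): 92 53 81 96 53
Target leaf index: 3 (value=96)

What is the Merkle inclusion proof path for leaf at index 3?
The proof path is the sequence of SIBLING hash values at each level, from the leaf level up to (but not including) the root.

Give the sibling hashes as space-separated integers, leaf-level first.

L0 (leaves): [92, 53, 81, 96, 53], target index=3
L1: h(92,53)=(92*31+53)%997=911 [pair 0] h(81,96)=(81*31+96)%997=613 [pair 1] h(53,53)=(53*31+53)%997=699 [pair 2] -> [911, 613, 699]
  Sibling for proof at L0: 81
L2: h(911,613)=(911*31+613)%997=938 [pair 0] h(699,699)=(699*31+699)%997=434 [pair 1] -> [938, 434]
  Sibling for proof at L1: 911
L3: h(938,434)=(938*31+434)%997=599 [pair 0] -> [599]
  Sibling for proof at L2: 434
Root: 599
Proof path (sibling hashes from leaf to root): [81, 911, 434]

Answer: 81 911 434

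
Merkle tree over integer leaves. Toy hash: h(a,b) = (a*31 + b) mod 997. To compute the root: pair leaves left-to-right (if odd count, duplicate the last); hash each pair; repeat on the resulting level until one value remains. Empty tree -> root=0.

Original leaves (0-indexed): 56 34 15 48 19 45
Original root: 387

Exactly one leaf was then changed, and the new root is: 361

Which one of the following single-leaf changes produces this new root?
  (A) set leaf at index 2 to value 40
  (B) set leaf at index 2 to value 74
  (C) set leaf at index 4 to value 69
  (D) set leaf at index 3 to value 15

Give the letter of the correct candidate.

Original leaves: [56, 34, 15, 48, 19, 45]
Target new root: 361
Try each candidate change and compute the resulting root:
Candidate A: set leaf[2] = 40 -> leaves = [56, 34, 40, 48, 19, 45]
  L0: [56, 34, 40, 48, 19, 45]
  L1: h(56,34)=(56*31+34)%997=773 h(40,48)=(40*31+48)%997=291 h(19,45)=(19*31+45)%997=634 -> [773, 291, 634]
  L2: h(773,291)=(773*31+291)%997=326 h(634,634)=(634*31+634)%997=348 -> [326, 348]
  L3: h(326,348)=(326*31+348)%997=484 -> [484]
  root = 484 != target 361
Candidate B: set leaf[2] = 74 -> leaves = [56, 34, 74, 48, 19, 45]
  L0: [56, 34, 74, 48, 19, 45]
  L1: h(56,34)=(56*31+34)%997=773 h(74,48)=(74*31+48)%997=348 h(19,45)=(19*31+45)%997=634 -> [773, 348, 634]
  L2: h(773,348)=(773*31+348)%997=383 h(634,634)=(634*31+634)%997=348 -> [383, 348]
  L3: h(383,348)=(383*31+348)%997=257 -> [257]
  root = 257 != target 361
Candidate C: set leaf[4] = 69 -> leaves = [56, 34, 15, 48, 69, 45]
  L0: [56, 34, 15, 48, 69, 45]
  L1: h(56,34)=(56*31+34)%997=773 h(15,48)=(15*31+48)%997=513 h(69,45)=(69*31+45)%997=190 -> [773, 513, 190]
  L2: h(773,513)=(773*31+513)%997=548 h(190,190)=(190*31+190)%997=98 -> [548, 98]
  L3: h(548,98)=(548*31+98)%997=137 -> [137]
  root = 137 != target 361
Candidate D: set leaf[3] = 15 -> leaves = [56, 34, 15, 15, 19, 45]
  L0: [56, 34, 15, 15, 19, 45]
  L1: h(56,34)=(56*31+34)%997=773 h(15,15)=(15*31+15)%997=480 h(19,45)=(19*31+45)%997=634 -> [773, 480, 634]
  L2: h(773,480)=(773*31+480)%997=515 h(634,634)=(634*31+634)%997=348 -> [515, 348]
  L3: h(515,348)=(515*31+348)%997=361 -> [361]
  root = 361 == target 361  ** MATCH **
Candidate D produces the target root.

Answer: D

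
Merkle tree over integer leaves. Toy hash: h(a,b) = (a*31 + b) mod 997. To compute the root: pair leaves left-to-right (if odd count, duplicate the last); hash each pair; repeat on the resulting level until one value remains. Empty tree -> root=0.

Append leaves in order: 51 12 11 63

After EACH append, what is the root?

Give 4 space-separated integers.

Answer: 51 596 882 934

Derivation:
After append 51 (leaves=[51]):
  L0: [51]
  root=51
After append 12 (leaves=[51, 12]):
  L0: [51, 12]
  L1: h(51,12)=(51*31+12)%997=596 -> [596]
  root=596
After append 11 (leaves=[51, 12, 11]):
  L0: [51, 12, 11]
  L1: h(51,12)=(51*31+12)%997=596 h(11,11)=(11*31+11)%997=352 -> [596, 352]
  L2: h(596,352)=(596*31+352)%997=882 -> [882]
  root=882
After append 63 (leaves=[51, 12, 11, 63]):
  L0: [51, 12, 11, 63]
  L1: h(51,12)=(51*31+12)%997=596 h(11,63)=(11*31+63)%997=404 -> [596, 404]
  L2: h(596,404)=(596*31+404)%997=934 -> [934]
  root=934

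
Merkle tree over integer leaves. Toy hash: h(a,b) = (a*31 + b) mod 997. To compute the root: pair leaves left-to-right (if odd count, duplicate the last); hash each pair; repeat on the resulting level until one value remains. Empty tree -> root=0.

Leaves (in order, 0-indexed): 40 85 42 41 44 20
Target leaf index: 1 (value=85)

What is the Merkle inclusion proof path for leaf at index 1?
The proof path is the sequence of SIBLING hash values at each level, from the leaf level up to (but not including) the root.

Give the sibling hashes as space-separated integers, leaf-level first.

L0 (leaves): [40, 85, 42, 41, 44, 20], target index=1
L1: h(40,85)=(40*31+85)%997=328 [pair 0] h(42,41)=(42*31+41)%997=346 [pair 1] h(44,20)=(44*31+20)%997=387 [pair 2] -> [328, 346, 387]
  Sibling for proof at L0: 40
L2: h(328,346)=(328*31+346)%997=544 [pair 0] h(387,387)=(387*31+387)%997=420 [pair 1] -> [544, 420]
  Sibling for proof at L1: 346
L3: h(544,420)=(544*31+420)%997=335 [pair 0] -> [335]
  Sibling for proof at L2: 420
Root: 335
Proof path (sibling hashes from leaf to root): [40, 346, 420]

Answer: 40 346 420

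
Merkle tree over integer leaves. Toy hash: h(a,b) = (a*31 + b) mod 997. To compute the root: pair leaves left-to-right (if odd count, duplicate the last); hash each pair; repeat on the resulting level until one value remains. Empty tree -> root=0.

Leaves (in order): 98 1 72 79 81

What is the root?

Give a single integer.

L0: [98, 1, 72, 79, 81]
L1: h(98,1)=(98*31+1)%997=48 h(72,79)=(72*31+79)%997=317 h(81,81)=(81*31+81)%997=598 -> [48, 317, 598]
L2: h(48,317)=(48*31+317)%997=808 h(598,598)=(598*31+598)%997=193 -> [808, 193]
L3: h(808,193)=(808*31+193)%997=316 -> [316]

Answer: 316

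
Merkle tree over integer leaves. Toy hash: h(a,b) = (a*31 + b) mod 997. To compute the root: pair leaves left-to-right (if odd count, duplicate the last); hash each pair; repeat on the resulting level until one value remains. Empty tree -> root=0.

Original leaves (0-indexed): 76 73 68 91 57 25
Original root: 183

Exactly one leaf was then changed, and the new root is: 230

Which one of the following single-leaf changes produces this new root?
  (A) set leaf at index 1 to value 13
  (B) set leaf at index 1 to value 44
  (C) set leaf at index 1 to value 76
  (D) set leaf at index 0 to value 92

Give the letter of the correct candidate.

Answer: B

Derivation:
Original leaves: [76, 73, 68, 91, 57, 25]
Target new root: 230
Try each candidate change and compute the resulting root:
Candidate A: set leaf[1] = 13 -> leaves = [76, 13, 68, 91, 57, 25]
  L0: [76, 13, 68, 91, 57, 25]
  L1: h(76,13)=(76*31+13)%997=375 h(68,91)=(68*31+91)%997=205 h(57,25)=(57*31+25)%997=795 -> [375, 205, 795]
  L2: h(375,205)=(375*31+205)%997=863 h(795,795)=(795*31+795)%997=515 -> [863, 515]
  L3: h(863,515)=(863*31+515)%997=349 -> [349]
  root = 349 != target 230
Candidate B: set leaf[1] = 44 -> leaves = [76, 44, 68, 91, 57, 25]
  L0: [76, 44, 68, 91, 57, 25]
  L1: h(76,44)=(76*31+44)%997=406 h(68,91)=(68*31+91)%997=205 h(57,25)=(57*31+25)%997=795 -> [406, 205, 795]
  L2: h(406,205)=(406*31+205)%997=827 h(795,795)=(795*31+795)%997=515 -> [827, 515]
  L3: h(827,515)=(827*31+515)%997=230 -> [230]
  root = 230 == target 230  ** MATCH **
Candidate C: set leaf[1] = 76 -> leaves = [76, 76, 68, 91, 57, 25]
  L0: [76, 76, 68, 91, 57, 25]
  L1: h(76,76)=(76*31+76)%997=438 h(68,91)=(68*31+91)%997=205 h(57,25)=(57*31+25)%997=795 -> [438, 205, 795]
  L2: h(438,205)=(438*31+205)%997=822 h(795,795)=(795*31+795)%997=515 -> [822, 515]
  L3: h(822,515)=(822*31+515)%997=75 -> [75]
  root = 75 != target 230
Candidate D: set leaf[0] = 92 -> leaves = [92, 73, 68, 91, 57, 25]
  L0: [92, 73, 68, 91, 57, 25]
  L1: h(92,73)=(92*31+73)%997=931 h(68,91)=(68*31+91)%997=205 h(57,25)=(57*31+25)%997=795 -> [931, 205, 795]
  L2: h(931,205)=(931*31+205)%997=153 h(795,795)=(795*31+795)%997=515 -> [153, 515]
  L3: h(153,515)=(153*31+515)%997=273 -> [273]
  root = 273 != target 230
Candidate B produces the target root.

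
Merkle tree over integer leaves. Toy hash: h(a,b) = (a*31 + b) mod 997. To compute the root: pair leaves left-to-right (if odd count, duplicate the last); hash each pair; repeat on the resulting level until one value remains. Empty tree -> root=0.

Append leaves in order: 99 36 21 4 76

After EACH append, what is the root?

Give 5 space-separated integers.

Answer: 99 114 218 201 307

Derivation:
After append 99 (leaves=[99]):
  L0: [99]
  root=99
After append 36 (leaves=[99, 36]):
  L0: [99, 36]
  L1: h(99,36)=(99*31+36)%997=114 -> [114]
  root=114
After append 21 (leaves=[99, 36, 21]):
  L0: [99, 36, 21]
  L1: h(99,36)=(99*31+36)%997=114 h(21,21)=(21*31+21)%997=672 -> [114, 672]
  L2: h(114,672)=(114*31+672)%997=218 -> [218]
  root=218
After append 4 (leaves=[99, 36, 21, 4]):
  L0: [99, 36, 21, 4]
  L1: h(99,36)=(99*31+36)%997=114 h(21,4)=(21*31+4)%997=655 -> [114, 655]
  L2: h(114,655)=(114*31+655)%997=201 -> [201]
  root=201
After append 76 (leaves=[99, 36, 21, 4, 76]):
  L0: [99, 36, 21, 4, 76]
  L1: h(99,36)=(99*31+36)%997=114 h(21,4)=(21*31+4)%997=655 h(76,76)=(76*31+76)%997=438 -> [114, 655, 438]
  L2: h(114,655)=(114*31+655)%997=201 h(438,438)=(438*31+438)%997=58 -> [201, 58]
  L3: h(201,58)=(201*31+58)%997=307 -> [307]
  root=307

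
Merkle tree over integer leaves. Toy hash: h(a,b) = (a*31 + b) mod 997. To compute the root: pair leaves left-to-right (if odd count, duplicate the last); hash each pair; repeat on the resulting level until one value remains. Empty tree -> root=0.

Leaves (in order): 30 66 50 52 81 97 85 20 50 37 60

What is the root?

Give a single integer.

L0: [30, 66, 50, 52, 81, 97, 85, 20, 50, 37, 60]
L1: h(30,66)=(30*31+66)%997=996 h(50,52)=(50*31+52)%997=605 h(81,97)=(81*31+97)%997=614 h(85,20)=(85*31+20)%997=661 h(50,37)=(50*31+37)%997=590 h(60,60)=(60*31+60)%997=923 -> [996, 605, 614, 661, 590, 923]
L2: h(996,605)=(996*31+605)%997=574 h(614,661)=(614*31+661)%997=752 h(590,923)=(590*31+923)%997=270 -> [574, 752, 270]
L3: h(574,752)=(574*31+752)%997=600 h(270,270)=(270*31+270)%997=664 -> [600, 664]
L4: h(600,664)=(600*31+664)%997=321 -> [321]

Answer: 321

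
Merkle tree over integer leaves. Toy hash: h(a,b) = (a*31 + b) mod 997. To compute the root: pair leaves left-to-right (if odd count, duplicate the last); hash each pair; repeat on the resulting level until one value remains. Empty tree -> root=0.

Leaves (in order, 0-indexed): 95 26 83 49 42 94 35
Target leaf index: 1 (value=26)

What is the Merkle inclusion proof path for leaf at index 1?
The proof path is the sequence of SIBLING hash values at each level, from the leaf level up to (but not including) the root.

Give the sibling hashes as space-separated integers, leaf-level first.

L0 (leaves): [95, 26, 83, 49, 42, 94, 35], target index=1
L1: h(95,26)=(95*31+26)%997=977 [pair 0] h(83,49)=(83*31+49)%997=628 [pair 1] h(42,94)=(42*31+94)%997=399 [pair 2] h(35,35)=(35*31+35)%997=123 [pair 3] -> [977, 628, 399, 123]
  Sibling for proof at L0: 95
L2: h(977,628)=(977*31+628)%997=8 [pair 0] h(399,123)=(399*31+123)%997=528 [pair 1] -> [8, 528]
  Sibling for proof at L1: 628
L3: h(8,528)=(8*31+528)%997=776 [pair 0] -> [776]
  Sibling for proof at L2: 528
Root: 776
Proof path (sibling hashes from leaf to root): [95, 628, 528]

Answer: 95 628 528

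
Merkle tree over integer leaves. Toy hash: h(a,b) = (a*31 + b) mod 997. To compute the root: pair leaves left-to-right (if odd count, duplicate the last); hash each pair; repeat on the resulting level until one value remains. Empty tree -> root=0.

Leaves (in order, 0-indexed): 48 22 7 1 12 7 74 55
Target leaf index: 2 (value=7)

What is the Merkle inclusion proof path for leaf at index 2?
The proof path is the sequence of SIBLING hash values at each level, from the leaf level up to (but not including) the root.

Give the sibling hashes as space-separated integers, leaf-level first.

Answer: 1 513 140

Derivation:
L0 (leaves): [48, 22, 7, 1, 12, 7, 74, 55], target index=2
L1: h(48,22)=(48*31+22)%997=513 [pair 0] h(7,1)=(7*31+1)%997=218 [pair 1] h(12,7)=(12*31+7)%997=379 [pair 2] h(74,55)=(74*31+55)%997=355 [pair 3] -> [513, 218, 379, 355]
  Sibling for proof at L0: 1
L2: h(513,218)=(513*31+218)%997=169 [pair 0] h(379,355)=(379*31+355)%997=140 [pair 1] -> [169, 140]
  Sibling for proof at L1: 513
L3: h(169,140)=(169*31+140)%997=394 [pair 0] -> [394]
  Sibling for proof at L2: 140
Root: 394
Proof path (sibling hashes from leaf to root): [1, 513, 140]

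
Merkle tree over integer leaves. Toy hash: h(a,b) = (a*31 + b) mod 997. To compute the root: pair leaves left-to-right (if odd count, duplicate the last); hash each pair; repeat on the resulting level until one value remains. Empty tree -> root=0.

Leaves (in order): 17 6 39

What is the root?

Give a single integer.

Answer: 822

Derivation:
L0: [17, 6, 39]
L1: h(17,6)=(17*31+6)%997=533 h(39,39)=(39*31+39)%997=251 -> [533, 251]
L2: h(533,251)=(533*31+251)%997=822 -> [822]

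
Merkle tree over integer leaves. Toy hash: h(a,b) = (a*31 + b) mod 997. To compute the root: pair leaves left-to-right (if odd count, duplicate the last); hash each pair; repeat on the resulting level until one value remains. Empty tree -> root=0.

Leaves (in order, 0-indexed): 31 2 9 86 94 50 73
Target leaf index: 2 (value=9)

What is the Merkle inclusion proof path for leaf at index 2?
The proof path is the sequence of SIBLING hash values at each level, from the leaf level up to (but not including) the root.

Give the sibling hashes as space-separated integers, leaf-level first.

L0 (leaves): [31, 2, 9, 86, 94, 50, 73], target index=2
L1: h(31,2)=(31*31+2)%997=963 [pair 0] h(9,86)=(9*31+86)%997=365 [pair 1] h(94,50)=(94*31+50)%997=970 [pair 2] h(73,73)=(73*31+73)%997=342 [pair 3] -> [963, 365, 970, 342]
  Sibling for proof at L0: 86
L2: h(963,365)=(963*31+365)%997=308 [pair 0] h(970,342)=(970*31+342)%997=502 [pair 1] -> [308, 502]
  Sibling for proof at L1: 963
L3: h(308,502)=(308*31+502)%997=80 [pair 0] -> [80]
  Sibling for proof at L2: 502
Root: 80
Proof path (sibling hashes from leaf to root): [86, 963, 502]

Answer: 86 963 502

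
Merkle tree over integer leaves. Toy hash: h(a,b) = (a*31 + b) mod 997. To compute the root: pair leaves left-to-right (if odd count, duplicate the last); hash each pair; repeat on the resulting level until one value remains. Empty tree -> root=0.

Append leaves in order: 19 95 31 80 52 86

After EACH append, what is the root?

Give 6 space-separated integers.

Answer: 19 684 262 311 78 169

Derivation:
After append 19 (leaves=[19]):
  L0: [19]
  root=19
After append 95 (leaves=[19, 95]):
  L0: [19, 95]
  L1: h(19,95)=(19*31+95)%997=684 -> [684]
  root=684
After append 31 (leaves=[19, 95, 31]):
  L0: [19, 95, 31]
  L1: h(19,95)=(19*31+95)%997=684 h(31,31)=(31*31+31)%997=992 -> [684, 992]
  L2: h(684,992)=(684*31+992)%997=262 -> [262]
  root=262
After append 80 (leaves=[19, 95, 31, 80]):
  L0: [19, 95, 31, 80]
  L1: h(19,95)=(19*31+95)%997=684 h(31,80)=(31*31+80)%997=44 -> [684, 44]
  L2: h(684,44)=(684*31+44)%997=311 -> [311]
  root=311
After append 52 (leaves=[19, 95, 31, 80, 52]):
  L0: [19, 95, 31, 80, 52]
  L1: h(19,95)=(19*31+95)%997=684 h(31,80)=(31*31+80)%997=44 h(52,52)=(52*31+52)%997=667 -> [684, 44, 667]
  L2: h(684,44)=(684*31+44)%997=311 h(667,667)=(667*31+667)%997=407 -> [311, 407]
  L3: h(311,407)=(311*31+407)%997=78 -> [78]
  root=78
After append 86 (leaves=[19, 95, 31, 80, 52, 86]):
  L0: [19, 95, 31, 80, 52, 86]
  L1: h(19,95)=(19*31+95)%997=684 h(31,80)=(31*31+80)%997=44 h(52,86)=(52*31+86)%997=701 -> [684, 44, 701]
  L2: h(684,44)=(684*31+44)%997=311 h(701,701)=(701*31+701)%997=498 -> [311, 498]
  L3: h(311,498)=(311*31+498)%997=169 -> [169]
  root=169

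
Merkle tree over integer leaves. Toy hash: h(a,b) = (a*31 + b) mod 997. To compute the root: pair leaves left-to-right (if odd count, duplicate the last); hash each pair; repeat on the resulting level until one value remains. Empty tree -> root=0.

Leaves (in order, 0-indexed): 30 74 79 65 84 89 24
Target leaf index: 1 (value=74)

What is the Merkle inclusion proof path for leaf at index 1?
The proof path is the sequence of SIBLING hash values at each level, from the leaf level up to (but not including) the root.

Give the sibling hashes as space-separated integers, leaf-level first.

L0 (leaves): [30, 74, 79, 65, 84, 89, 24], target index=1
L1: h(30,74)=(30*31+74)%997=7 [pair 0] h(79,65)=(79*31+65)%997=520 [pair 1] h(84,89)=(84*31+89)%997=699 [pair 2] h(24,24)=(24*31+24)%997=768 [pair 3] -> [7, 520, 699, 768]
  Sibling for proof at L0: 30
L2: h(7,520)=(7*31+520)%997=737 [pair 0] h(699,768)=(699*31+768)%997=503 [pair 1] -> [737, 503]
  Sibling for proof at L1: 520
L3: h(737,503)=(737*31+503)%997=419 [pair 0] -> [419]
  Sibling for proof at L2: 503
Root: 419
Proof path (sibling hashes from leaf to root): [30, 520, 503]

Answer: 30 520 503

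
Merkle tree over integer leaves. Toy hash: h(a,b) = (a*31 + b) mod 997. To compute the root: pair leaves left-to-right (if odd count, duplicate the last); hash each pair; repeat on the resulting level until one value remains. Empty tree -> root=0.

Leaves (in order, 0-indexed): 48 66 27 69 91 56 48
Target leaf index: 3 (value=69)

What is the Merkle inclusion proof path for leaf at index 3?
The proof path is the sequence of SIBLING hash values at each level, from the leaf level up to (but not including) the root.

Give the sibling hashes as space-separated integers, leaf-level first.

L0 (leaves): [48, 66, 27, 69, 91, 56, 48], target index=3
L1: h(48,66)=(48*31+66)%997=557 [pair 0] h(27,69)=(27*31+69)%997=906 [pair 1] h(91,56)=(91*31+56)%997=883 [pair 2] h(48,48)=(48*31+48)%997=539 [pair 3] -> [557, 906, 883, 539]
  Sibling for proof at L0: 27
L2: h(557,906)=(557*31+906)%997=227 [pair 0] h(883,539)=(883*31+539)%997=993 [pair 1] -> [227, 993]
  Sibling for proof at L1: 557
L3: h(227,993)=(227*31+993)%997=54 [pair 0] -> [54]
  Sibling for proof at L2: 993
Root: 54
Proof path (sibling hashes from leaf to root): [27, 557, 993]

Answer: 27 557 993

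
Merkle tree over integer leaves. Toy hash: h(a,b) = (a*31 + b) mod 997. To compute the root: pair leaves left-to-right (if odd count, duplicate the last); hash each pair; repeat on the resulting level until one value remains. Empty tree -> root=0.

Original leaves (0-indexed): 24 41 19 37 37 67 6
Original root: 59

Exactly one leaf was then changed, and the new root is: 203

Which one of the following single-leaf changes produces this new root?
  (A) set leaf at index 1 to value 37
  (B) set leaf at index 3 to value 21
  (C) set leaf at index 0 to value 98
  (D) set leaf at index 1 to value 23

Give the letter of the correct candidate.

Original leaves: [24, 41, 19, 37, 37, 67, 6]
Target new root: 203
Try each candidate change and compute the resulting root:
Candidate A: set leaf[1] = 37 -> leaves = [24, 37, 19, 37, 37, 67, 6]
  L0: [24, 37, 19, 37, 37, 67, 6]
  L1: h(24,37)=(24*31+37)%997=781 h(19,37)=(19*31+37)%997=626 h(37,67)=(37*31+67)%997=217 h(6,6)=(6*31+6)%997=192 -> [781, 626, 217, 192]
  L2: h(781,626)=(781*31+626)%997=909 h(217,192)=(217*31+192)%997=937 -> [909, 937]
  L3: h(909,937)=(909*31+937)%997=203 -> [203]
  root = 203 == target 203  ** MATCH **
Candidate B: set leaf[3] = 21 -> leaves = [24, 41, 19, 21, 37, 67, 6]
  L0: [24, 41, 19, 21, 37, 67, 6]
  L1: h(24,41)=(24*31+41)%997=785 h(19,21)=(19*31+21)%997=610 h(37,67)=(37*31+67)%997=217 h(6,6)=(6*31+6)%997=192 -> [785, 610, 217, 192]
  L2: h(785,610)=(785*31+610)%997=20 h(217,192)=(217*31+192)%997=937 -> [20, 937]
  L3: h(20,937)=(20*31+937)%997=560 -> [560]
  root = 560 != target 203
Candidate C: set leaf[0] = 98 -> leaves = [98, 41, 19, 37, 37, 67, 6]
  L0: [98, 41, 19, 37, 37, 67, 6]
  L1: h(98,41)=(98*31+41)%997=88 h(19,37)=(19*31+37)%997=626 h(37,67)=(37*31+67)%997=217 h(6,6)=(6*31+6)%997=192 -> [88, 626, 217, 192]
  L2: h(88,626)=(88*31+626)%997=363 h(217,192)=(217*31+192)%997=937 -> [363, 937]
  L3: h(363,937)=(363*31+937)%997=226 -> [226]
  root = 226 != target 203
Candidate D: set leaf[1] = 23 -> leaves = [24, 23, 19, 37, 37, 67, 6]
  L0: [24, 23, 19, 37, 37, 67, 6]
  L1: h(24,23)=(24*31+23)%997=767 h(19,37)=(19*31+37)%997=626 h(37,67)=(37*31+67)%997=217 h(6,6)=(6*31+6)%997=192 -> [767, 626, 217, 192]
  L2: h(767,626)=(767*31+626)%997=475 h(217,192)=(217*31+192)%997=937 -> [475, 937]
  L3: h(475,937)=(475*31+937)%997=707 -> [707]
  root = 707 != target 203
Candidate A produces the target root.

Answer: A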